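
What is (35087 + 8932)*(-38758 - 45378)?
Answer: -3703582584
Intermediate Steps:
(35087 + 8932)*(-38758 - 45378) = 44019*(-84136) = -3703582584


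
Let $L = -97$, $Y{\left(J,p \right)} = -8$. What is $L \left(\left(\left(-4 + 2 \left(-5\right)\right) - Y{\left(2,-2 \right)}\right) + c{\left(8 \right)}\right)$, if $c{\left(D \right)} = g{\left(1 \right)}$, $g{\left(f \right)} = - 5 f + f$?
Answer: $970$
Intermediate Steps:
$g{\left(f \right)} = - 4 f$
$c{\left(D \right)} = -4$ ($c{\left(D \right)} = \left(-4\right) 1 = -4$)
$L \left(\left(\left(-4 + 2 \left(-5\right)\right) - Y{\left(2,-2 \right)}\right) + c{\left(8 \right)}\right) = - 97 \left(\left(\left(-4 + 2 \left(-5\right)\right) - -8\right) - 4\right) = - 97 \left(\left(\left(-4 - 10\right) + 8\right) - 4\right) = - 97 \left(\left(-14 + 8\right) - 4\right) = - 97 \left(-6 - 4\right) = \left(-97\right) \left(-10\right) = 970$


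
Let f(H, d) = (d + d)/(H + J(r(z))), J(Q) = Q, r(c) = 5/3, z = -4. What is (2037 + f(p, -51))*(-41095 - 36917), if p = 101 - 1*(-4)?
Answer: -6353433801/40 ≈ -1.5884e+8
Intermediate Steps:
r(c) = 5/3 (r(c) = 5*(⅓) = 5/3)
p = 105 (p = 101 + 4 = 105)
f(H, d) = 2*d/(5/3 + H) (f(H, d) = (d + d)/(H + 5/3) = (2*d)/(5/3 + H) = 2*d/(5/3 + H))
(2037 + f(p, -51))*(-41095 - 36917) = (2037 + 6*(-51)/(5 + 3*105))*(-41095 - 36917) = (2037 + 6*(-51)/(5 + 315))*(-78012) = (2037 + 6*(-51)/320)*(-78012) = (2037 + 6*(-51)*(1/320))*(-78012) = (2037 - 153/160)*(-78012) = (325767/160)*(-78012) = -6353433801/40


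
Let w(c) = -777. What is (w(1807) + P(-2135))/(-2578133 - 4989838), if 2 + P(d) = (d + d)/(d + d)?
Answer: 778/7567971 ≈ 0.00010280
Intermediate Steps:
P(d) = -1 (P(d) = -2 + (d + d)/(d + d) = -2 + (2*d)/((2*d)) = -2 + (2*d)*(1/(2*d)) = -2 + 1 = -1)
(w(1807) + P(-2135))/(-2578133 - 4989838) = (-777 - 1)/(-2578133 - 4989838) = -778/(-7567971) = -778*(-1/7567971) = 778/7567971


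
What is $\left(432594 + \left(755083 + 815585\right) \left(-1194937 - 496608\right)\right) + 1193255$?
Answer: $-2656853976211$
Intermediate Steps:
$\left(432594 + \left(755083 + 815585\right) \left(-1194937 - 496608\right)\right) + 1193255 = \left(432594 + 1570668 \left(-1691545\right)\right) + 1193255 = \left(432594 - 2656855602060\right) + 1193255 = -2656855169466 + 1193255 = -2656853976211$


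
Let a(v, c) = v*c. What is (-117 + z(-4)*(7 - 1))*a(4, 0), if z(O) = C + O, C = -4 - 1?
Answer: 0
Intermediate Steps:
C = -5
z(O) = -5 + O
a(v, c) = c*v
(-117 + z(-4)*(7 - 1))*a(4, 0) = (-117 + (-5 - 4)*(7 - 1))*(0*4) = (-117 - 9*6)*0 = (-117 - 54)*0 = -171*0 = 0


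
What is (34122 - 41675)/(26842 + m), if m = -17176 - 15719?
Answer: 7553/6053 ≈ 1.2478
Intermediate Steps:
m = -32895
(34122 - 41675)/(26842 + m) = (34122 - 41675)/(26842 - 32895) = -7553/(-6053) = -7553*(-1/6053) = 7553/6053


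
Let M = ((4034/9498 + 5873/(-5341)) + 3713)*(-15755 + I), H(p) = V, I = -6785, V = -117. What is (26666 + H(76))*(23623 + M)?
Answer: -1149619507678390673/517641 ≈ -2.2209e+12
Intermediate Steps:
H(p) = -117
M = -43314028967020/517641 (M = ((4034/9498 + 5873/(-5341)) + 3713)*(-15755 - 6785) = ((4034*(1/9498) + 5873*(-1/5341)) + 3713)*(-22540) = ((2017/4749 - 839/763) + 3713)*(-22540) = (-2445440/3623487 + 3713)*(-22540) = (13451561791/3623487)*(-22540) = -43314028967020/517641 ≈ -8.3676e+7)
(26666 + H(76))*(23623 + M) = (26666 - 117)*(23623 - 43314028967020/517641) = 26549*(-43301800733677/517641) = -1149619507678390673/517641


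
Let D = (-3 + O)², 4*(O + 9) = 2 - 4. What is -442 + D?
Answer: -1143/4 ≈ -285.75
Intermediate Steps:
O = -19/2 (O = -9 + (2 - 4)/4 = -9 + (¼)*(-2) = -9 - ½ = -19/2 ≈ -9.5000)
D = 625/4 (D = (-3 - 19/2)² = (-25/2)² = 625/4 ≈ 156.25)
-442 + D = -442 + 625/4 = -1143/4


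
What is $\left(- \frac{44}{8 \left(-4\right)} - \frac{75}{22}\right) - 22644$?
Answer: $- \frac{1992851}{88} \approx -22646.0$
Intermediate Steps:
$\left(- \frac{44}{8 \left(-4\right)} - \frac{75}{22}\right) - 22644 = \left(- \frac{44}{-32} - \frac{75}{22}\right) - 22644 = \left(\left(-44\right) \left(- \frac{1}{32}\right) - \frac{75}{22}\right) - 22644 = \left(\frac{11}{8} - \frac{75}{22}\right) - 22644 = - \frac{179}{88} - 22644 = - \frac{1992851}{88}$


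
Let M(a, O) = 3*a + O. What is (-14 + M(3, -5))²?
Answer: 100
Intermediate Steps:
M(a, O) = O + 3*a
(-14 + M(3, -5))² = (-14 + (-5 + 3*3))² = (-14 + (-5 + 9))² = (-14 + 4)² = (-10)² = 100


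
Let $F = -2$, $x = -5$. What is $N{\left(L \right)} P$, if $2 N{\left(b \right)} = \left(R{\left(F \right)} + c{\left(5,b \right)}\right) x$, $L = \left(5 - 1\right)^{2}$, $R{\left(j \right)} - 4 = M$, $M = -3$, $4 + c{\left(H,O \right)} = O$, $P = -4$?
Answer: $130$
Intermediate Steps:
$c{\left(H,O \right)} = -4 + O$
$R{\left(j \right)} = 1$ ($R{\left(j \right)} = 4 - 3 = 1$)
$L = 16$ ($L = 4^{2} = 16$)
$N{\left(b \right)} = \frac{15}{2} - \frac{5 b}{2}$ ($N{\left(b \right)} = \frac{\left(1 + \left(-4 + b\right)\right) \left(-5\right)}{2} = \frac{\left(-3 + b\right) \left(-5\right)}{2} = \frac{15 - 5 b}{2} = \frac{15}{2} - \frac{5 b}{2}$)
$N{\left(L \right)} P = \left(\frac{15}{2} - 40\right) \left(-4\right) = \left(- \frac{65}{2}\right) \left(-4\right) = 130$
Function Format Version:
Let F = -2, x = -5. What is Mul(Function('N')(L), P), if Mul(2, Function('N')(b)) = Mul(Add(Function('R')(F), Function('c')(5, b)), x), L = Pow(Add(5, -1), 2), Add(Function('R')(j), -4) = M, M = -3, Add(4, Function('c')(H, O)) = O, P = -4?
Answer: 130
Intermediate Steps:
Function('c')(H, O) = Add(-4, O)
Function('R')(j) = 1 (Function('R')(j) = Add(4, -3) = 1)
L = 16 (L = Pow(4, 2) = 16)
Function('N')(b) = Add(Rational(15, 2), Mul(Rational(-5, 2), b)) (Function('N')(b) = Mul(Rational(1, 2), Mul(Add(1, Add(-4, b)), -5)) = Mul(Rational(1, 2), Mul(Add(-3, b), -5)) = Mul(Rational(1, 2), Add(15, Mul(-5, b))) = Add(Rational(15, 2), Mul(Rational(-5, 2), b)))
Mul(Function('N')(L), P) = Mul(Add(Rational(15, 2), Mul(Rational(-5, 2), 16)), -4) = Mul(Add(Rational(15, 2), -40), -4) = Mul(Rational(-65, 2), -4) = 130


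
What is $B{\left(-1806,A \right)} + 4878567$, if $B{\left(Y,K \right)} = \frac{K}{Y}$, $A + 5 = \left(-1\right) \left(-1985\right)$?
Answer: $\frac{1468448337}{301} \approx 4.8786 \cdot 10^{6}$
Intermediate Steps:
$A = 1980$ ($A = -5 - -1985 = -5 + 1985 = 1980$)
$B{\left(-1806,A \right)} + 4878567 = \frac{1980}{-1806} + 4878567 = 1980 \left(- \frac{1}{1806}\right) + 4878567 = - \frac{330}{301} + 4878567 = \frac{1468448337}{301}$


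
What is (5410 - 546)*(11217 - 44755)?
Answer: -163128832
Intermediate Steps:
(5410 - 546)*(11217 - 44755) = 4864*(-33538) = -163128832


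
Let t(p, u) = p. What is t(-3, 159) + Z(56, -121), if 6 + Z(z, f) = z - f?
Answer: 168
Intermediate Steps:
Z(z, f) = -6 + z - f (Z(z, f) = -6 + (z - f) = -6 + z - f)
t(-3, 159) + Z(56, -121) = -3 + (-6 + 56 - 1*(-121)) = -3 + (-6 + 56 + 121) = -3 + 171 = 168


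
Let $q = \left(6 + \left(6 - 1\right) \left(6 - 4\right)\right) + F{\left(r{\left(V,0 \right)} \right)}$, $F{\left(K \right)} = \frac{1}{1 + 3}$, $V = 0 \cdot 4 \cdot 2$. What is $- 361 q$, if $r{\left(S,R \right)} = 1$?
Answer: $- \frac{23465}{4} \approx -5866.3$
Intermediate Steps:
$V = 0$ ($V = 0 \cdot 2 = 0$)
$F{\left(K \right)} = \frac{1}{4}$
$q = \frac{65}{4}$ ($q = \left(6 + \left(6 - 1\right) \left(6 - 4\right)\right) + \frac{1}{4} = \left(6 + 5 \cdot 2\right) + \frac{1}{4} = \left(6 + 10\right) + \frac{1}{4} = 16 + \frac{1}{4} = \frac{65}{4} \approx 16.25$)
$- 361 q = \left(-361\right) \frac{65}{4} = - \frac{23465}{4}$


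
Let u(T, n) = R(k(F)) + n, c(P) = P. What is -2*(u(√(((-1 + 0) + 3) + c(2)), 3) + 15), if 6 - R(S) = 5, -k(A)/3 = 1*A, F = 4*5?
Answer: -38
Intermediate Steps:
F = 20
k(A) = -3*A
R(S) = 1 (R(S) = 6 - 1*5 = 6 - 5 = 1)
u(T, n) = 1 + n
-2*(u(√(((-1 + 0) + 3) + c(2)), 3) + 15) = -2*((1 + 3) + 15) = -2*(4 + 15) = -2*19 = -38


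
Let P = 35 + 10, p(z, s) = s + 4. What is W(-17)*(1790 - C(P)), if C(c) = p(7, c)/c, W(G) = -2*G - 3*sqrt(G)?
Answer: 2737034/45 - 80501*I*sqrt(17)/15 ≈ 60823.0 - 22128.0*I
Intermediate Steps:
p(z, s) = 4 + s
P = 45
W(G) = -3*sqrt(G) - 2*G
C(c) = (4 + c)/c
W(-17)*(1790 - C(P)) = (-3*I*sqrt(17) - 2*(-17))*(1790 - (4 + 45)/45) = (-3*I*sqrt(17) + 34)*(1790 - 49/45) = (-3*I*sqrt(17) + 34)*(1790 - 1*49/45) = (34 - 3*I*sqrt(17))*(1790 - 49/45) = (34 - 3*I*sqrt(17))*(80501/45) = 2737034/45 - 80501*I*sqrt(17)/15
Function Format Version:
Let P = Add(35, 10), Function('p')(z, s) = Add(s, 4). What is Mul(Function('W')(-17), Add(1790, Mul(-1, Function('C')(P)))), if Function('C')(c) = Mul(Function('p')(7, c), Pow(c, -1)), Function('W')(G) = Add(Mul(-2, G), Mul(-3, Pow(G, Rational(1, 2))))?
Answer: Add(Rational(2737034, 45), Mul(Rational(-80501, 15), I, Pow(17, Rational(1, 2)))) ≈ Add(60823., Mul(-22128., I))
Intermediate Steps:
Function('p')(z, s) = Add(4, s)
P = 45
Function('W')(G) = Add(Mul(-3, Pow(G, Rational(1, 2))), Mul(-2, G))
Function('C')(c) = Mul(Pow(c, -1), Add(4, c)) (Function('C')(c) = Mul(Add(4, c), Pow(c, -1)) = Mul(Pow(c, -1), Add(4, c)))
Mul(Function('W')(-17), Add(1790, Mul(-1, Function('C')(P)))) = Mul(Add(Mul(-3, Pow(-17, Rational(1, 2))), Mul(-2, -17)), Add(1790, Mul(-1, Mul(Pow(45, -1), Add(4, 45))))) = Mul(Add(Mul(-3, Mul(I, Pow(17, Rational(1, 2)))), 34), Add(1790, Mul(-1, Mul(Rational(1, 45), 49)))) = Mul(Add(Mul(-3, I, Pow(17, Rational(1, 2))), 34), Add(1790, Mul(-1, Rational(49, 45)))) = Mul(Add(34, Mul(-3, I, Pow(17, Rational(1, 2)))), Add(1790, Rational(-49, 45))) = Mul(Add(34, Mul(-3, I, Pow(17, Rational(1, 2)))), Rational(80501, 45)) = Add(Rational(2737034, 45), Mul(Rational(-80501, 15), I, Pow(17, Rational(1, 2))))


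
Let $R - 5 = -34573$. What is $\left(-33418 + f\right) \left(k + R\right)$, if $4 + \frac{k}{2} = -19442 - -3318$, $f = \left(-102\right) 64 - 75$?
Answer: $2674363304$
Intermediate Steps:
$f = -6603$ ($f = -6528 - 75 = -6603$)
$R = -34568$ ($R = 5 - 34573 = -34568$)
$k = -32256$ ($k = -8 + 2 \left(-19442 - -3318\right) = -8 + 2 \left(-19442 + 3318\right) = -8 + 2 \left(-16124\right) = -8 - 32248 = -32256$)
$\left(-33418 + f\right) \left(k + R\right) = \left(-33418 - 6603\right) \left(-32256 - 34568\right) = \left(-40021\right) \left(-66824\right) = 2674363304$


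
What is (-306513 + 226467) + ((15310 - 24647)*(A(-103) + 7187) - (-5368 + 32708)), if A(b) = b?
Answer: -66250694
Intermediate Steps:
(-306513 + 226467) + ((15310 - 24647)*(A(-103) + 7187) - (-5368 + 32708)) = (-306513 + 226467) + ((15310 - 24647)*(-103 + 7187) - (-5368 + 32708)) = -80046 + (-9337*7084 - 1*27340) = -80046 + (-66143308 - 27340) = -80046 - 66170648 = -66250694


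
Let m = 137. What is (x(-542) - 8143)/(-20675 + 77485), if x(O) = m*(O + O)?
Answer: -156651/56810 ≈ -2.7575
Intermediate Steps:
x(O) = 274*O (x(O) = 137*(O + O) = 137*(2*O) = 274*O)
(x(-542) - 8143)/(-20675 + 77485) = (274*(-542) - 8143)/(-20675 + 77485) = (-148508 - 8143)/56810 = -156651*1/56810 = -156651/56810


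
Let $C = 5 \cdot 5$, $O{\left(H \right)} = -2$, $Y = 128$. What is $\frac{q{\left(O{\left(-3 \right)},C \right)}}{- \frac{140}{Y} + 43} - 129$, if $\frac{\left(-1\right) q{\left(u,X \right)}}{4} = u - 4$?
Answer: $- \frac{57407}{447} \approx -128.43$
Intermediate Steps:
$C = 25$
$q{\left(u,X \right)} = 16 - 4 u$ ($q{\left(u,X \right)} = - 4 \left(u - 4\right) = - 4 \left(-4 + u\right) = 16 - 4 u$)
$\frac{q{\left(O{\left(-3 \right)},C \right)}}{- \frac{140}{Y} + 43} - 129 = \frac{16 - -8}{- \frac{140}{128} + 43} - 129 = \frac{16 + 8}{\left(-140\right) \frac{1}{128} + 43} - 129 = \frac{1}{- \frac{35}{32} + 43} \cdot 24 - 129 = \frac{1}{\frac{1341}{32}} \cdot 24 - 129 = \frac{32}{1341} \cdot 24 - 129 = \frac{256}{447} - 129 = - \frac{57407}{447}$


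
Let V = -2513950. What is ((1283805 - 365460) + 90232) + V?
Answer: -1505373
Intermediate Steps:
((1283805 - 365460) + 90232) + V = ((1283805 - 365460) + 90232) - 2513950 = (918345 + 90232) - 2513950 = 1008577 - 2513950 = -1505373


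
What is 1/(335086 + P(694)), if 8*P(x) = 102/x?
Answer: 2776/930198787 ≈ 2.9843e-6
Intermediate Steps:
P(x) = 51/(4*x) (P(x) = (102/x)/8 = 51/(4*x))
1/(335086 + P(694)) = 1/(335086 + (51/4)/694) = 1/(335086 + (51/4)*(1/694)) = 1/(335086 + 51/2776) = 1/(930198787/2776) = 2776/930198787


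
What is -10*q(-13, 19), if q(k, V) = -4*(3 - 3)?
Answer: 0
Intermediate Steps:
q(k, V) = 0 (q(k, V) = -4*0 = 0)
-10*q(-13, 19) = -10*0 = 0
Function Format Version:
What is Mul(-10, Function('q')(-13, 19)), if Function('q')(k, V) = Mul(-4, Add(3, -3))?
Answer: 0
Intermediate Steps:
Function('q')(k, V) = 0 (Function('q')(k, V) = Mul(-4, 0) = 0)
Mul(-10, Function('q')(-13, 19)) = Mul(-10, 0) = 0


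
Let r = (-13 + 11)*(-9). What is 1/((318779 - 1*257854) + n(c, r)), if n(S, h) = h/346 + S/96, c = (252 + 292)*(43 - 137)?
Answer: 519/31343648 ≈ 1.6558e-5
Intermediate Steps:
c = -51136 (c = 544*(-94) = -51136)
r = 18 (r = -2*(-9) = 18)
n(S, h) = S/96 + h/346 (n(S, h) = h*(1/346) + S*(1/96) = h/346 + S/96 = S/96 + h/346)
1/((318779 - 1*257854) + n(c, r)) = 1/((318779 - 1*257854) + ((1/96)*(-51136) + (1/346)*18)) = 1/((318779 - 257854) + (-1598/3 + 9/173)) = 1/(60925 - 276427/519) = 1/(31343648/519) = 519/31343648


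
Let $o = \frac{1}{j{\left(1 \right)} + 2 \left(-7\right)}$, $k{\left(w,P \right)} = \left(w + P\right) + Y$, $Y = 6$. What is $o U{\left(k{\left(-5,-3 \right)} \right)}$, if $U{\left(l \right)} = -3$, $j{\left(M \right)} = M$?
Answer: $\frac{3}{13} \approx 0.23077$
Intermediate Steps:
$k{\left(w,P \right)} = 6 + P + w$ ($k{\left(w,P \right)} = \left(w + P\right) + 6 = \left(P + w\right) + 6 = 6 + P + w$)
$o = - \frac{1}{13}$ ($o = \frac{1}{1 + 2 \left(-7\right)} = \frac{1}{1 - 14} = \frac{1}{-13} = - \frac{1}{13} \approx -0.076923$)
$o U{\left(k{\left(-5,-3 \right)} \right)} = \left(- \frac{1}{13}\right) \left(-3\right) = \frac{3}{13}$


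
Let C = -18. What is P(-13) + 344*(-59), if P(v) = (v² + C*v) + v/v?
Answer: -19892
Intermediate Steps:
P(v) = 1 + v² - 18*v (P(v) = (v² - 18*v) + v/v = (v² - 18*v) + 1 = 1 + v² - 18*v)
P(-13) + 344*(-59) = (1 + (-13)² - 18*(-13)) + 344*(-59) = (1 + 169 + 234) - 20296 = 404 - 20296 = -19892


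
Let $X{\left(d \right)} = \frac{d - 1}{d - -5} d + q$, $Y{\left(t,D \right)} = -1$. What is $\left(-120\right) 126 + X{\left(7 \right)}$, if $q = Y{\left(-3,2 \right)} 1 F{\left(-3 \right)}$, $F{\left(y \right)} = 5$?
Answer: $- \frac{30243}{2} \approx -15122.0$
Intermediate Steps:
$q = -5$ ($q = \left(-1\right) 1 \cdot 5 = \left(-1\right) 5 = -5$)
$X{\left(d \right)} = -5 + \frac{d \left(-1 + d\right)}{5 + d}$ ($X{\left(d \right)} = \frac{d - 1}{d - -5} d - 5 = \frac{-1 + d}{d + 5} d - 5 = \frac{-1 + d}{5 + d} d - 5 = \frac{d \left(-1 + d\right)}{5 + d} - 5 = -5 + \frac{d \left(-1 + d\right)}{5 + d}$)
$\left(-120\right) 126 + X{\left(7 \right)} = \left(-120\right) 126 + \frac{-25 + 7^{2} - 42}{5 + 7} = -15120 + \frac{-25 + 49 - 42}{12} = -15120 + \frac{1}{12} \left(-18\right) = -15120 - \frac{3}{2} = - \frac{30243}{2}$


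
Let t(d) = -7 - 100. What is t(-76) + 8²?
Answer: -43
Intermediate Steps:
t(d) = -107
t(-76) + 8² = -107 + 8² = -107 + 64 = -43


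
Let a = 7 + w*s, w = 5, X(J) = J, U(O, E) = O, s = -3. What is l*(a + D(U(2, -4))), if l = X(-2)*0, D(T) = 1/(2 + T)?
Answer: 0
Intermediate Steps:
a = -8 (a = 7 + 5*(-3) = 7 - 15 = -8)
l = 0 (l = -2*0 = 0)
l*(a + D(U(2, -4))) = 0*(-8 + 1/(2 + 2)) = 0*(-8 + 1/4) = 0*(-31/4) = 0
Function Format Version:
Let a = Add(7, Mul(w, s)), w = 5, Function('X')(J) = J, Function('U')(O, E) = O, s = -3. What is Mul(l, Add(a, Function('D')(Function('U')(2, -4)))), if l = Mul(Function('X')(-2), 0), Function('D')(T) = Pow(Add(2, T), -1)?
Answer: 0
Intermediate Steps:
a = -8 (a = Add(7, Mul(5, -3)) = Add(7, -15) = -8)
l = 0 (l = Mul(-2, 0) = 0)
Mul(l, Add(a, Function('D')(Function('U')(2, -4)))) = Mul(0, Add(-8, Pow(Add(2, 2), -1))) = Mul(0, Add(-8, Pow(4, -1))) = Mul(0, Add(-8, Rational(1, 4))) = Mul(0, Rational(-31, 4)) = 0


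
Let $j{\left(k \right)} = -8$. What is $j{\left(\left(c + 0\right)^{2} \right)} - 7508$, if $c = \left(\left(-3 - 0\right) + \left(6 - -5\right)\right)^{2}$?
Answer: $-7516$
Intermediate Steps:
$c = 64$ ($c = \left(\left(-3 + 0\right) + \left(6 + 5\right)\right)^{2} = \left(-3 + 11\right)^{2} = 8^{2} = 64$)
$j{\left(\left(c + 0\right)^{2} \right)} - 7508 = -8 - 7508 = -7516$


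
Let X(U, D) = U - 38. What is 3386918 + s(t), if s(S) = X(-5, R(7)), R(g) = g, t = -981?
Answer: 3386875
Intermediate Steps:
X(U, D) = -38 + U
s(S) = -43 (s(S) = -38 - 5 = -43)
3386918 + s(t) = 3386918 - 43 = 3386875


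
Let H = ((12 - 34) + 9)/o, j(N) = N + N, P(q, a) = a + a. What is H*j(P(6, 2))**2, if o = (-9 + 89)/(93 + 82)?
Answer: -1820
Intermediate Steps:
o = 16/35 (o = 80/175 = 80*(1/175) = 16/35 ≈ 0.45714)
P(q, a) = 2*a
j(N) = 2*N
H = -455/16 (H = ((12 - 34) + 9)/(16/35) = (-22 + 9)*(35/16) = -13*35/16 = -455/16 ≈ -28.438)
H*j(P(6, 2))**2 = -455*(2*(2*2))**2/16 = -455*(2*4)**2/16 = -455/16*8**2 = -455/16*64 = -1820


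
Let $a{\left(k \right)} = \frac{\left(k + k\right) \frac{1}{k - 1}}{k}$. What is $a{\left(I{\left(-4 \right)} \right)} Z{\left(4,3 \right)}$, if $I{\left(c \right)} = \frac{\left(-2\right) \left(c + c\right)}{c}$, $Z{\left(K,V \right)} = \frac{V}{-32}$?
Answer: $\frac{3}{80} \approx 0.0375$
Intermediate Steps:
$Z{\left(K,V \right)} = - \frac{V}{32}$ ($Z{\left(K,V \right)} = V \left(- \frac{1}{32}\right) = - \frac{V}{32}$)
$I{\left(c \right)} = -4$ ($I{\left(c \right)} = \frac{\left(-2\right) 2 c}{c} = \frac{\left(-4\right) c}{c} = -4$)
$a{\left(k \right)} = \frac{2}{-1 + k}$ ($a{\left(k \right)} = \frac{2 k \frac{1}{-1 + k}}{k} = \frac{2}{-1 + k}$)
$a{\left(I{\left(-4 \right)} \right)} Z{\left(4,3 \right)} = \frac{2}{-1 - 4} \left(\left(- \frac{1}{32}\right) 3\right) = \frac{2}{-5} \left(- \frac{3}{32}\right) = 2 \left(- \frac{1}{5}\right) \left(- \frac{3}{32}\right) = \left(- \frac{2}{5}\right) \left(- \frac{3}{32}\right) = \frac{3}{80}$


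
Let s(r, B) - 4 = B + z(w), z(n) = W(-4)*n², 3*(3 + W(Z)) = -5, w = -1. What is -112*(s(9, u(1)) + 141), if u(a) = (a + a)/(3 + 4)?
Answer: -47248/3 ≈ -15749.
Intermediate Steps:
W(Z) = -14/3 (W(Z) = -3 + (⅓)*(-5) = -3 - 5/3 = -14/3)
u(a) = 2*a/7 (u(a) = (2*a)/7 = (2*a)*(⅐) = 2*a/7)
z(n) = -14*n²/3
s(r, B) = -⅔ + B (s(r, B) = 4 + (B - 14/3*(-1)²) = 4 + (B - 14/3*1) = 4 + (B - 14/3) = 4 + (-14/3 + B) = -⅔ + B)
-112*(s(9, u(1)) + 141) = -112*((-⅔ + (2/7)*1) + 141) = -112*((-⅔ + 2/7) + 141) = -112*(-8/21 + 141) = -112*2953/21 = -47248/3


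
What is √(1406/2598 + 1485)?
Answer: 7*√51157218/1299 ≈ 38.543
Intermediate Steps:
√(1406/2598 + 1485) = √(1406*(1/2598) + 1485) = √(703/1299 + 1485) = √(1929718/1299) = 7*√51157218/1299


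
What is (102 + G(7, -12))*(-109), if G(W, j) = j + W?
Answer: -10573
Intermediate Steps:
G(W, j) = W + j
(102 + G(7, -12))*(-109) = (102 + (7 - 12))*(-109) = (102 - 5)*(-109) = 97*(-109) = -10573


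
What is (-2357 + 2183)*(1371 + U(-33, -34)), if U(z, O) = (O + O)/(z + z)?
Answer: -2626066/11 ≈ -2.3873e+5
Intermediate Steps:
U(z, O) = O/z (U(z, O) = (2*O)/((2*z)) = (2*O)*(1/(2*z)) = O/z)
(-2357 + 2183)*(1371 + U(-33, -34)) = (-2357 + 2183)*(1371 - 34/(-33)) = -174*(1371 - 34*(-1/33)) = -174*(1371 + 34/33) = -174*45277/33 = -2626066/11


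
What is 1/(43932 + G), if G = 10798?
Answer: 1/54730 ≈ 1.8272e-5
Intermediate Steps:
1/(43932 + G) = 1/(43932 + 10798) = 1/54730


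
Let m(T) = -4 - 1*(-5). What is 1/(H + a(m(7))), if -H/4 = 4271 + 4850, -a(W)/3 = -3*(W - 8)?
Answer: -1/36547 ≈ -2.7362e-5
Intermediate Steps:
m(T) = 1 (m(T) = -4 + 5 = 1)
a(W) = -72 + 9*W (a(W) = -(-9)*(W - 8) = -(-9)*(-8 + W) = -3*(24 - 3*W) = -72 + 9*W)
H = -36484 (H = -4*(4271 + 4850) = -4*9121 = -36484)
1/(H + a(m(7))) = 1/(-36484 + (-72 + 9*1)) = 1/(-36484 + (-72 + 9)) = 1/(-36484 - 63) = 1/(-36547) = -1/36547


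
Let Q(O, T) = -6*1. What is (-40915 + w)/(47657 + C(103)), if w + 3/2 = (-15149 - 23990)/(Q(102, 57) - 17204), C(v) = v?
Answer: -352066913/410974800 ≈ -0.85666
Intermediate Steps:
Q(O, T) = -6
w = 6662/8605 (w = -3/2 + (-15149 - 23990)/(-6 - 17204) = -3/2 - 39139/(-17210) = -3/2 - 39139*(-1/17210) = -3/2 + 39139/17210 = 6662/8605 ≈ 0.77420)
(-40915 + w)/(47657 + C(103)) = (-40915 + 6662/8605)/(47657 + 103) = -352066913/8605/47760 = -352066913/8605*1/47760 = -352066913/410974800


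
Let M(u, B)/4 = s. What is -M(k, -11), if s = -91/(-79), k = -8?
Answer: -364/79 ≈ -4.6076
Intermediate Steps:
s = 91/79 (s = -91*(-1/79) = 91/79 ≈ 1.1519)
M(u, B) = 364/79 (M(u, B) = 4*(91/79) = 364/79)
-M(k, -11) = -1*364/79 = -364/79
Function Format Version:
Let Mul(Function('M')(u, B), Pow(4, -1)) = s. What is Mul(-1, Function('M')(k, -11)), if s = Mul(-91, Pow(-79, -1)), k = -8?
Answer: Rational(-364, 79) ≈ -4.6076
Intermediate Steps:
s = Rational(91, 79) (s = Mul(-91, Rational(-1, 79)) = Rational(91, 79) ≈ 1.1519)
Function('M')(u, B) = Rational(364, 79) (Function('M')(u, B) = Mul(4, Rational(91, 79)) = Rational(364, 79))
Mul(-1, Function('M')(k, -11)) = Mul(-1, Rational(364, 79)) = Rational(-364, 79)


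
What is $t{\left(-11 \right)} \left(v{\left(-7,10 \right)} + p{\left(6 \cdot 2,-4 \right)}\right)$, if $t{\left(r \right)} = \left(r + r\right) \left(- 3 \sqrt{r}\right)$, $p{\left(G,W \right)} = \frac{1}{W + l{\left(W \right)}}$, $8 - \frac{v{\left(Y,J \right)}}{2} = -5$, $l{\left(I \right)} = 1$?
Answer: $1694 i \sqrt{11} \approx 5618.4 i$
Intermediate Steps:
$v{\left(Y,J \right)} = 26$ ($v{\left(Y,J \right)} = 16 - -10 = 16 + 10 = 26$)
$p{\left(G,W \right)} = \frac{1}{1 + W}$ ($p{\left(G,W \right)} = \frac{1}{W + 1} = \frac{1}{1 + W}$)
$t{\left(r \right)} = - 6 r^{\frac{3}{2}}$ ($t{\left(r \right)} = 2 r \left(- 3 \sqrt{r}\right) = - 6 r^{\frac{3}{2}}$)
$t{\left(-11 \right)} \left(v{\left(-7,10 \right)} + p{\left(6 \cdot 2,-4 \right)}\right) = - 6 \left(-11\right)^{\frac{3}{2}} \left(26 + \frac{1}{1 - 4}\right) = - 6 \left(- 11 i \sqrt{11}\right) \left(26 + \frac{1}{-3}\right) = 66 i \sqrt{11} \left(26 - \frac{1}{3}\right) = 66 i \sqrt{11} \cdot \frac{77}{3} = 1694 i \sqrt{11}$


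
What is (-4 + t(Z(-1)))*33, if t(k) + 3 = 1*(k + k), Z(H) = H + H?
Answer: -363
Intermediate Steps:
Z(H) = 2*H
t(k) = -3 + 2*k (t(k) = -3 + 1*(k + k) = -3 + 1*(2*k) = -3 + 2*k)
(-4 + t(Z(-1)))*33 = (-4 + (-3 + 2*(2*(-1))))*33 = (-4 + (-3 + 2*(-2)))*33 = (-4 + (-3 - 4))*33 = (-4 - 7)*33 = -11*33 = -363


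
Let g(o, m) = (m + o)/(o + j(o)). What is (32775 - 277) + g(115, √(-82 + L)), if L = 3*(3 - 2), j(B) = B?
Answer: 64997/2 + I*√79/230 ≈ 32499.0 + 0.038644*I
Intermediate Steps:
L = 3 (L = 3*1 = 3)
g(o, m) = (m + o)/(2*o) (g(o, m) = (m + o)/(o + o) = (m + o)/((2*o)) = (m + o)*(1/(2*o)) = (m + o)/(2*o))
(32775 - 277) + g(115, √(-82 + L)) = (32775 - 277) + (½)*(√(-82 + 3) + 115)/115 = 32498 + (½)*(1/115)*(√(-79) + 115) = 32498 + (½)*(1/115)*(I*√79 + 115) = 32498 + (½)*(1/115)*(115 + I*√79) = 32498 + (½ + I*√79/230) = 64997/2 + I*√79/230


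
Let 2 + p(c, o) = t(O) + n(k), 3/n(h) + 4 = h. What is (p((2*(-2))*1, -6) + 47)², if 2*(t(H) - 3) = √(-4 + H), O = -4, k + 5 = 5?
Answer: 35689/16 + 189*I*√2/2 ≈ 2230.6 + 133.64*I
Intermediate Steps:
k = 0 (k = -5 + 5 = 0)
n(h) = 3/(-4 + h)
t(H) = 3 + √(-4 + H)/2
p(c, o) = ¼ + I*√2 (p(c, o) = -2 + ((3 + √(-4 - 4)/2) + 3/(-4 + 0)) = -2 + ((3 + √(-8)/2) + 3/(-4)) = -2 + ((3 + (2*I*√2)/2) + 3*(-¼)) = -2 + ((3 + I*√2) - ¾) = -2 + (9/4 + I*√2) = ¼ + I*√2)
(p((2*(-2))*1, -6) + 47)² = ((¼ + I*√2) + 47)² = (189/4 + I*√2)²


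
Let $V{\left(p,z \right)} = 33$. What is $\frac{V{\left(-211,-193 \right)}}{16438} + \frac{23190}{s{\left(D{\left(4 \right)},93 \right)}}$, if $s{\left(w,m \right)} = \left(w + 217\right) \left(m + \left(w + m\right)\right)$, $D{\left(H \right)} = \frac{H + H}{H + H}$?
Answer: $\frac{191271249}{335055754} \approx 0.57086$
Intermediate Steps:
$D{\left(H \right)} = 1$ ($D{\left(H \right)} = \frac{2 H}{2 H} = 2 H \frac{1}{2 H} = 1$)
$s{\left(w,m \right)} = \left(217 + w\right) \left(w + 2 m\right)$ ($s{\left(w,m \right)} = \left(217 + w\right) \left(m + \left(m + w\right)\right) = \left(217 + w\right) \left(w + 2 m\right)$)
$\frac{V{\left(-211,-193 \right)}}{16438} + \frac{23190}{s{\left(D{\left(4 \right)},93 \right)}} = \frac{33}{16438} + \frac{23190}{1^{2} + 217 \cdot 1 + 434 \cdot 93 + 2 \cdot 93 \cdot 1} = 33 \cdot \frac{1}{16438} + \frac{23190}{1 + 217 + 40362 + 186} = \frac{33}{16438} + \frac{23190}{40766} = \frac{33}{16438} + 23190 \cdot \frac{1}{40766} = \frac{33}{16438} + \frac{11595}{20383} = \frac{191271249}{335055754}$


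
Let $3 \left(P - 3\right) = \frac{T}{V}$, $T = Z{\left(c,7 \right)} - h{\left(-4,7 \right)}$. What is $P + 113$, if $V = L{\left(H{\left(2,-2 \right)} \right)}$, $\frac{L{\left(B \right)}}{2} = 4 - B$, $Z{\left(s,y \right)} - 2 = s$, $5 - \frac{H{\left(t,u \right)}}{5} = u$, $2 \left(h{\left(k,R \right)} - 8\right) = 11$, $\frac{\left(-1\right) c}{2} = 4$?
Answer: $\frac{14397}{124} \approx 116.1$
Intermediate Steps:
$c = -8$ ($c = \left(-2\right) 4 = -8$)
$h{\left(k,R \right)} = \frac{27}{2}$ ($h{\left(k,R \right)} = 8 + \frac{1}{2} \cdot 11 = 8 + \frac{11}{2} = \frac{27}{2}$)
$H{\left(t,u \right)} = 25 - 5 u$
$Z{\left(s,y \right)} = 2 + s$
$L{\left(B \right)} = 8 - 2 B$ ($L{\left(B \right)} = 2 \left(4 - B\right) = 8 - 2 B$)
$T = - \frac{39}{2}$ ($T = \left(2 - 8\right) - \frac{27}{2} = -6 - \frac{27}{2} = - \frac{39}{2} \approx -19.5$)
$V = -62$ ($V = 8 - 2 \left(25 - -10\right) = 8 - 2 \left(25 + 10\right) = 8 - 70 = -62$)
$P = \frac{385}{124}$ ($P = 3 + \frac{\left(- \frac{39}{2}\right) \frac{1}{-62}}{3} = 3 + \frac{\left(- \frac{39}{2}\right) \left(- \frac{1}{62}\right)}{3} = 3 + \frac{1}{3} \cdot \frac{39}{124} = 3 + \frac{13}{124} = \frac{385}{124} \approx 3.1048$)
$P + 113 = \frac{385}{124} + 113 = \frac{14397}{124}$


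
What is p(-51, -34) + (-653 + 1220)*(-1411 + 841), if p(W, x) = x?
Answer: -323224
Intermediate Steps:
p(-51, -34) + (-653 + 1220)*(-1411 + 841) = -34 + (-653 + 1220)*(-1411 + 841) = -34 + 567*(-570) = -34 - 323190 = -323224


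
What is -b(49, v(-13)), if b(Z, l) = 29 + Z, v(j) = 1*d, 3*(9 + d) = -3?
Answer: -78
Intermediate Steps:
d = -10 (d = -9 + (⅓)*(-3) = -9 - 1 = -10)
v(j) = -10 (v(j) = 1*(-10) = -10)
-b(49, v(-13)) = -(29 + 49) = -1*78 = -78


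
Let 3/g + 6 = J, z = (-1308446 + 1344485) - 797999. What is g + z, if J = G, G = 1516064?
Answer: -1155175553677/1516058 ≈ -7.6196e+5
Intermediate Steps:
z = -761960 (z = 36039 - 797999 = -761960)
J = 1516064
g = 3/1516058 (g = 3/(-6 + 1516064) = 3/1516058 ≈ 1.9788e-6)
g + z = 3/1516058 - 761960 = -1155175553677/1516058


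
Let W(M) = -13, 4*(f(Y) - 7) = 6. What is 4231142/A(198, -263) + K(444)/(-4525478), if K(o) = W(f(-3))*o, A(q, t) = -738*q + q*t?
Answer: -4786699009255/224235172161 ≈ -21.347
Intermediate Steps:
f(Y) = 17/2 (f(Y) = 7 + (¼)*6 = 7 + 3/2 = 17/2)
K(o) = -13*o
4231142/A(198, -263) + K(444)/(-4525478) = 4231142/((198*(-738 - 263))) - 13*444/(-4525478) = 4231142/((198*(-1001))) - 5772*(-1/4525478) = 4231142/(-198198) + 2886/2262739 = 4231142*(-1/198198) + 2886/2262739 = -2115571/99099 + 2886/2262739 = -4786699009255/224235172161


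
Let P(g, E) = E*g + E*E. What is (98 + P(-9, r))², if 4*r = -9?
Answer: 3892729/256 ≈ 15206.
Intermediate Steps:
r = -9/4 (r = (¼)*(-9) = -9/4 ≈ -2.2500)
P(g, E) = E² + E*g (P(g, E) = E*g + E² = E² + E*g)
(98 + P(-9, r))² = (98 - 9*(-9/4 - 9)/4)² = (98 - 9/4*(-45/4))² = (98 + 405/16)² = (1973/16)² = 3892729/256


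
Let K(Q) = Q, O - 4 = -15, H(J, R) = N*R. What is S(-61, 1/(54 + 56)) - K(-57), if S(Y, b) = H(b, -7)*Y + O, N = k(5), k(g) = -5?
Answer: -2089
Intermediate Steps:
N = -5
H(J, R) = -5*R
O = -11 (O = 4 - 15 = -11)
S(Y, b) = -11 + 35*Y (S(Y, b) = (-5*(-7))*Y - 11 = 35*Y - 11 = -11 + 35*Y)
S(-61, 1/(54 + 56)) - K(-57) = (-11 + 35*(-61)) - 1*(-57) = (-11 - 2135) + 57 = -2146 + 57 = -2089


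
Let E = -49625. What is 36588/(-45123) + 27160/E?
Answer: -202748012/149281925 ≈ -1.3582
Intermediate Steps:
36588/(-45123) + 27160/E = 36588/(-45123) + 27160/(-49625) = 36588*(-1/45123) + 27160*(-1/49625) = -12196/15041 - 5432/9925 = -202748012/149281925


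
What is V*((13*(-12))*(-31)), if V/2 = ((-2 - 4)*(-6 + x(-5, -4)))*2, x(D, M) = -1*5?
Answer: 1276704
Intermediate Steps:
x(D, M) = -5
V = 264 (V = 2*(((-2 - 4)*(-6 - 5))*2) = 2*(-6*(-11)*2) = 2*(66*2) = 2*132 = 264)
V*((13*(-12))*(-31)) = 264*((13*(-12))*(-31)) = 264*(-156*(-31)) = 264*4836 = 1276704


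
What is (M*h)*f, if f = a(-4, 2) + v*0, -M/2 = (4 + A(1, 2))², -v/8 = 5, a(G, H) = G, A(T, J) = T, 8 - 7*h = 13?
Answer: -1000/7 ≈ -142.86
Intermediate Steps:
h = -5/7 (h = 8/7 - ⅐*13 = 8/7 - 13/7 = -5/7 ≈ -0.71429)
v = -40 (v = -8*5 = -40)
M = -50 (M = -2*(4 + 1)² = -2*5² = -2*25 = -50)
f = -4 (f = -4 - 40*0 = -4 + 0 = -4)
(M*h)*f = -50*(-5/7)*(-4) = (250/7)*(-4) = -1000/7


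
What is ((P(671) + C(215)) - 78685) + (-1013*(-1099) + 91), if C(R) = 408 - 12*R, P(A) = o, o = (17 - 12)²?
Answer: 1032546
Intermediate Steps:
o = 25 (o = 5² = 25)
P(A) = 25
((P(671) + C(215)) - 78685) + (-1013*(-1099) + 91) = ((25 + (408 - 12*215)) - 78685) + (-1013*(-1099) + 91) = ((25 + (408 - 2580)) - 78685) + (1113287 + 91) = ((25 - 2172) - 78685) + 1113378 = (-2147 - 78685) + 1113378 = -80832 + 1113378 = 1032546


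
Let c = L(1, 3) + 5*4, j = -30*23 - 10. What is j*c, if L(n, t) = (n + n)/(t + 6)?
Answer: -127400/9 ≈ -14156.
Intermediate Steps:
L(n, t) = 2*n/(6 + t) (L(n, t) = (2*n)/(6 + t) = 2*n/(6 + t))
j = -700 (j = -690 - 10 = -700)
c = 182/9 (c = 2*1/(6 + 3) + 5*4 = 2*1/9 + 20 = 2*1*(1/9) + 20 = 2/9 + 20 = 182/9 ≈ 20.222)
j*c = -700*182/9 = -127400/9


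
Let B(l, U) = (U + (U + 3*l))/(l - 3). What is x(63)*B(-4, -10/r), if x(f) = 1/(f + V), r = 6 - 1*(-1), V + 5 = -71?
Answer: -8/49 ≈ -0.16327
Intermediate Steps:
V = -76 (V = -5 - 71 = -76)
r = 7 (r = 6 + 1 = 7)
x(f) = 1/(-76 + f) (x(f) = 1/(f - 76) = 1/(-76 + f))
B(l, U) = (2*U + 3*l)/(-3 + l)
x(63)*B(-4, -10/r) = ((2*(-10/7) + 3*(-4))/(-3 - 4))/(-76 + 63) = ((2*(-10*⅐) - 12)/(-7))/(-13) = -(-1)*(2*(-10/7) - 12)/91 = -(-1)*(-20/7 - 12)/91 = -(-1)*(-104)/(91*7) = -1/13*104/49 = -8/49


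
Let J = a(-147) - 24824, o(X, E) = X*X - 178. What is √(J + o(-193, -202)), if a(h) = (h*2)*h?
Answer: √55465 ≈ 235.51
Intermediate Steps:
a(h) = 2*h² (a(h) = (2*h)*h = 2*h²)
o(X, E) = -178 + X² (o(X, E) = X² - 178 = -178 + X²)
J = 18394 (J = 2*(-147)² - 24824 = 2*21609 - 24824 = 43218 - 24824 = 18394)
√(J + o(-193, -202)) = √(18394 + (-178 + (-193)²)) = √(18394 + (-178 + 37249)) = √(18394 + 37071) = √55465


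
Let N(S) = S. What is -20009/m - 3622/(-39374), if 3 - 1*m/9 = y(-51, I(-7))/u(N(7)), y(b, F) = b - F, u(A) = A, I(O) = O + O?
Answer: -2756474939/10276614 ≈ -268.23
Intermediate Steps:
I(O) = 2*O
m = 522/7 (m = 27 - 9*(-51 - 2*(-7))/7 = 27 - 9*(-51 - 1*(-14))/7 = 27 - 9*(-51 + 14)/7 = 27 - (-333)/7 = 27 - 9*(-37/7) = 27 + 333/7 = 522/7 ≈ 74.571)
-20009/m - 3622/(-39374) = -20009/522/7 - 3622/(-39374) = -20009*7/522 - 3622*(-1/39374) = -140063/522 + 1811/19687 = -2756474939/10276614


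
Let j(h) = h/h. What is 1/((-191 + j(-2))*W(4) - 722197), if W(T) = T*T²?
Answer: -1/734357 ≈ -1.3617e-6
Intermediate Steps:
j(h) = 1
W(T) = T³
1/((-191 + j(-2))*W(4) - 722197) = 1/((-191 + 1)*4³ - 722197) = 1/(-190*64 - 722197) = 1/(-12160 - 722197) = 1/(-734357) = -1/734357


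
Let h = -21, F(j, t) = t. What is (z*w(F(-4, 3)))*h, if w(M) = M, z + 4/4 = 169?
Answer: -10584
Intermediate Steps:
z = 168 (z = -1 + 169 = 168)
(z*w(F(-4, 3)))*h = (168*3)*(-21) = 504*(-21) = -10584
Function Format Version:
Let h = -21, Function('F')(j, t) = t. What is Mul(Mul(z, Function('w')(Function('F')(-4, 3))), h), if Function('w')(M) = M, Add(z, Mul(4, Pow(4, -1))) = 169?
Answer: -10584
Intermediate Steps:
z = 168 (z = Add(-1, 169) = 168)
Mul(Mul(z, Function('w')(Function('F')(-4, 3))), h) = Mul(Mul(168, 3), -21) = Mul(504, -21) = -10584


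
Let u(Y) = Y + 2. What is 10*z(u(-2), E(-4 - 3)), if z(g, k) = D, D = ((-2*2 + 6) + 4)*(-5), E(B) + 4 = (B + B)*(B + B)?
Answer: -300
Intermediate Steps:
u(Y) = 2 + Y
E(B) = -4 + 4*B² (E(B) = -4 + (B + B)*(B + B) = -4 + (2*B)*(2*B) = -4 + 4*B²)
D = -30 (D = ((-4 + 6) + 4)*(-5) = (2 + 4)*(-5) = 6*(-5) = -30)
z(g, k) = -30
10*z(u(-2), E(-4 - 3)) = 10*(-30) = -300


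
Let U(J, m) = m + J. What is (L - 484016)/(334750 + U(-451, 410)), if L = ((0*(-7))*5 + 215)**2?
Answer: -437791/334709 ≈ -1.3080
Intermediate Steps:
U(J, m) = J + m
L = 46225 (L = (0*5 + 215)**2 = (0 + 215)**2 = 215**2 = 46225)
(L - 484016)/(334750 + U(-451, 410)) = (46225 - 484016)/(334750 + (-451 + 410)) = -437791/(334750 - 41) = -437791/334709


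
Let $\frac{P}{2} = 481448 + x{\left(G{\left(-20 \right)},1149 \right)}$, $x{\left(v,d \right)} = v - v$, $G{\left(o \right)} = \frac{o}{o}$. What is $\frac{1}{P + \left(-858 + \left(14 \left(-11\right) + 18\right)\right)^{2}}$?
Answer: $\frac{1}{1950932} \approx 5.1258 \cdot 10^{-7}$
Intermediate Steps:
$G{\left(o \right)} = 1$
$x{\left(v,d \right)} = 0$
$P = 962896$ ($P = 2 \left(481448 + 0\right) = 2 \cdot 481448 = 962896$)
$\frac{1}{P + \left(-858 + \left(14 \left(-11\right) + 18\right)\right)^{2}} = \frac{1}{962896 + \left(-858 + \left(14 \left(-11\right) + 18\right)\right)^{2}} = \frac{1}{962896 + \left(-858 + \left(-154 + 18\right)\right)^{2}} = \frac{1}{962896 + \left(-858 - 136\right)^{2}} = \frac{1}{962896 + \left(-994\right)^{2}} = \frac{1}{962896 + 988036} = \frac{1}{1950932}$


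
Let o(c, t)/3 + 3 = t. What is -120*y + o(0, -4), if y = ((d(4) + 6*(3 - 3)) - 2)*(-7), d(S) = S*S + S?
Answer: 15099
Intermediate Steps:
d(S) = S + S² (d(S) = S² + S = S + S²)
o(c, t) = -9 + 3*t
y = -126 (y = ((4*(1 + 4) + 6*(3 - 3)) - 2)*(-7) = ((4*5 + 6*0) - 2)*(-7) = ((20 + 0) - 2)*(-7) = (20 - 2)*(-7) = 18*(-7) = -126)
-120*y + o(0, -4) = -120*(-126) + (-9 + 3*(-4)) = 15120 + (-9 - 12) = 15120 - 21 = 15099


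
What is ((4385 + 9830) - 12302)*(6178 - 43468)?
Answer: -71335770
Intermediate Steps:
((4385 + 9830) - 12302)*(6178 - 43468) = (14215 - 12302)*(-37290) = 1913*(-37290) = -71335770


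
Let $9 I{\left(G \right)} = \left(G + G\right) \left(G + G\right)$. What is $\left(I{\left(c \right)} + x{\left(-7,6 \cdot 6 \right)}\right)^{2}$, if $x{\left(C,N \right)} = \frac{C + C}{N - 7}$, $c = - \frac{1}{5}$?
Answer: $\frac{9205156}{42575625} \approx 0.21621$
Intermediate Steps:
$c = - \frac{1}{5}$ ($c = \left(-1\right) \frac{1}{5} = - \frac{1}{5} \approx -0.2$)
$I{\left(G \right)} = \frac{4 G^{2}}{9}$ ($I{\left(G \right)} = \frac{\left(G + G\right) \left(G + G\right)}{9} = \frac{2 G 2 G}{9} = \frac{4 G^{2}}{9}$)
$x{\left(C,N \right)} = \frac{2 C}{-7 + N}$
$\left(I{\left(c \right)} + x{\left(-7,6 \cdot 6 \right)}\right)^{2} = \left(\frac{4 \left(- \frac{1}{5}\right)^{2}}{9} + 2 \left(-7\right) \frac{1}{-7 + 6 \cdot 6}\right)^{2} = \left(\frac{4}{9} \cdot \frac{1}{25} + 2 \left(-7\right) \frac{1}{-7 + 36}\right)^{2} = \left(\frac{4}{225} + 2 \left(-7\right) \frac{1}{29}\right)^{2} = \left(\frac{4}{225} - \frac{14}{29}\right)^{2} = \left(- \frac{3034}{6525}\right)^{2} = \frac{9205156}{42575625}$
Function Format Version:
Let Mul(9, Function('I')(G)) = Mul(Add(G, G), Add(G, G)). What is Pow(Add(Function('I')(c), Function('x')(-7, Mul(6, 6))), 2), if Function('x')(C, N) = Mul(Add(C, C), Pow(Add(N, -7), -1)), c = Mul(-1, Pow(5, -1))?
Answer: Rational(9205156, 42575625) ≈ 0.21621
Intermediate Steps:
c = Rational(-1, 5) (c = Mul(-1, Rational(1, 5)) = Rational(-1, 5) ≈ -0.20000)
Function('I')(G) = Mul(Rational(4, 9), Pow(G, 2)) (Function('I')(G) = Mul(Rational(1, 9), Mul(Add(G, G), Add(G, G))) = Mul(Rational(1, 9), Mul(Mul(2, G), Mul(2, G))) = Mul(Rational(1, 9), Mul(4, Pow(G, 2))) = Mul(Rational(4, 9), Pow(G, 2)))
Function('x')(C, N) = Mul(2, C, Pow(Add(-7, N), -1)) (Function('x')(C, N) = Mul(Mul(2, C), Pow(Add(-7, N), -1)) = Mul(2, C, Pow(Add(-7, N), -1)))
Pow(Add(Function('I')(c), Function('x')(-7, Mul(6, 6))), 2) = Pow(Add(Mul(Rational(4, 9), Pow(Rational(-1, 5), 2)), Mul(2, -7, Pow(Add(-7, Mul(6, 6)), -1))), 2) = Pow(Add(Mul(Rational(4, 9), Rational(1, 25)), Mul(2, -7, Pow(Add(-7, 36), -1))), 2) = Pow(Add(Rational(4, 225), Mul(2, -7, Pow(29, -1))), 2) = Pow(Add(Rational(4, 225), Mul(2, -7, Rational(1, 29))), 2) = Pow(Add(Rational(4, 225), Rational(-14, 29)), 2) = Pow(Rational(-3034, 6525), 2) = Rational(9205156, 42575625)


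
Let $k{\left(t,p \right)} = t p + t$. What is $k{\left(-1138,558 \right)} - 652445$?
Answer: $-1288587$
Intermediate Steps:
$k{\left(t,p \right)} = t + p t$ ($k{\left(t,p \right)} = p t + t = t + p t$)
$k{\left(-1138,558 \right)} - 652445 = - 1138 \left(1 + 558\right) - 652445 = \left(-1138\right) 559 - 652445 = -636142 - 652445 = -1288587$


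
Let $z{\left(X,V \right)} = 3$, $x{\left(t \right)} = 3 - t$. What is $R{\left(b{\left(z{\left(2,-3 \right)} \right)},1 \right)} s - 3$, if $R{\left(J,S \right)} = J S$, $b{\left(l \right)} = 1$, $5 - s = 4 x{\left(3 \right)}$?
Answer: $2$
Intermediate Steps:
$s = 5$ ($s = 5 - 4 \left(3 - 3\right) = 5 - 4 \cdot 0 = 5 - 0 = 5 + 0 = 5$)
$R{\left(b{\left(z{\left(2,-3 \right)} \right)},1 \right)} s - 3 = 1 \cdot 1 \cdot 5 - 3 = 1 \cdot 5 - 3 = 5 - 3 = 2$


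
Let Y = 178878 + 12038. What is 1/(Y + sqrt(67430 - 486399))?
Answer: 190916/36449338025 - I*sqrt(418969)/36449338025 ≈ 5.2378e-6 - 1.7758e-8*I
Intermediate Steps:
Y = 190916
1/(Y + sqrt(67430 - 486399)) = 1/(190916 + sqrt(67430 - 486399)) = 1/(190916 + sqrt(-418969)) = 1/(190916 + I*sqrt(418969))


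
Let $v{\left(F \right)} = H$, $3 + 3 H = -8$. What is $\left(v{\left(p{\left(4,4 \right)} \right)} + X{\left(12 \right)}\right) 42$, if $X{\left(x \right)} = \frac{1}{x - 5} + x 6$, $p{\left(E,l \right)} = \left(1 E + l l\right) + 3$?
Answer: $2876$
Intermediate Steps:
$p{\left(E,l \right)} = 3 + E + l^{2}$ ($p{\left(E,l \right)} = \left(E + l^{2}\right) + 3 = 3 + E + l^{2}$)
$H = - \frac{11}{3}$ ($H = -1 + \frac{1}{3} \left(-8\right) = -1 - \frac{8}{3} = - \frac{11}{3} \approx -3.6667$)
$v{\left(F \right)} = - \frac{11}{3}$
$X{\left(x \right)} = \frac{1}{-5 + x} + 6 x$
$\left(v{\left(p{\left(4,4 \right)} \right)} + X{\left(12 \right)}\right) 42 = \left(- \frac{11}{3} + \frac{1 - 360 + 6 \cdot 12^{2}}{-5 + 12}\right) 42 = \left(- \frac{11}{3} + \frac{1 - 360 + 6 \cdot 144}{7}\right) 42 = \left(- \frac{11}{3} + \frac{1 - 360 + 864}{7}\right) 42 = \left(- \frac{11}{3} + \frac{1}{7} \cdot 505\right) 42 = \left(- \frac{11}{3} + \frac{505}{7}\right) 42 = \frac{1438}{21} \cdot 42 = 2876$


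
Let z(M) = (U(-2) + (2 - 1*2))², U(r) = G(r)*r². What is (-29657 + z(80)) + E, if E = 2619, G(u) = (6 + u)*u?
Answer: -26014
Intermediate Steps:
G(u) = u*(6 + u)
U(r) = r³*(6 + r) (U(r) = (r*(6 + r))*r² = r³*(6 + r))
z(M) = 1024 (z(M) = ((-2)³*(6 - 2) + (2 - 1*2))² = (-8*4 + (2 - 2))² = (-32 + 0)² = (-32)² = 1024)
(-29657 + z(80)) + E = (-29657 + 1024) + 2619 = -28633 + 2619 = -26014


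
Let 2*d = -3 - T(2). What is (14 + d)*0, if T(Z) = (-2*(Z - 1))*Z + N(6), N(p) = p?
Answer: 0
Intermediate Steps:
T(Z) = 6 + Z*(2 - 2*Z) (T(Z) = (-2*(Z - 1))*Z + 6 = (-2*(-1 + Z))*Z + 6 = (2 - 2*Z)*Z + 6 = Z*(2 - 2*Z) + 6 = 6 + Z*(2 - 2*Z))
d = -5/2 (d = (-3 - (6 - 2*2**2 + 2*2))/2 = (-3 - (6 - 2*4 + 4))/2 = (-3 - (6 - 8 + 4))/2 = (-3 - 1*2)/2 = (-3 - 2)/2 = (1/2)*(-5) = -5/2 ≈ -2.5000)
(14 + d)*0 = (14 - 5/2)*0 = (23/2)*0 = 0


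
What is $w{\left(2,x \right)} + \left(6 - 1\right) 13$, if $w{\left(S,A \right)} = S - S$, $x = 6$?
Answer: $65$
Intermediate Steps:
$w{\left(S,A \right)} = 0$
$w{\left(2,x \right)} + \left(6 - 1\right) 13 = 0 + \left(6 - 1\right) 13 = 0 + 5 \cdot 13 = 0 + 65 = 65$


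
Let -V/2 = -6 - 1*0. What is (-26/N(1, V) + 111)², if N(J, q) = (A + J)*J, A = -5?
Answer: 55225/4 ≈ 13806.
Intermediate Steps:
V = 12 (V = -2*(-6 - 1*0) = -2*(-6 + 0) = -2*(-6) = 12)
N(J, q) = J*(-5 + J) (N(J, q) = (-5 + J)*J = J*(-5 + J))
(-26/N(1, V) + 111)² = (-26/(-5 + 1) + 111)² = (-26/(1*(-4)) + 111)² = (-26/(-4) + 111)² = (-26*(-¼) + 111)² = (13/2 + 111)² = (235/2)² = 55225/4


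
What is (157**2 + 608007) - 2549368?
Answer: -1916712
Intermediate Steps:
(157**2 + 608007) - 2549368 = (24649 + 608007) - 2549368 = 632656 - 2549368 = -1916712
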